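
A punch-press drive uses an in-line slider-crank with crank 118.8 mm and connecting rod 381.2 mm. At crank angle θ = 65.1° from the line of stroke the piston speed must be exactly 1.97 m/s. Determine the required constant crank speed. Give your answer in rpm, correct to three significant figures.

154

For an in-line slider-crank, |v_piston| = rω|sinθ|·[1 + r cosθ/√(L² − r² sin²θ)].
With r = 0.1188 m, L = 0.3812 m, θ = 65.1°: the bracketed kinematic factor |dx/dθ| = 0.1225 m.
ω = v/|dx/dθ| = 1.97/0.1225 = 16.082 rad/s.
N = 60ω/(2π) = 153.57 rpm.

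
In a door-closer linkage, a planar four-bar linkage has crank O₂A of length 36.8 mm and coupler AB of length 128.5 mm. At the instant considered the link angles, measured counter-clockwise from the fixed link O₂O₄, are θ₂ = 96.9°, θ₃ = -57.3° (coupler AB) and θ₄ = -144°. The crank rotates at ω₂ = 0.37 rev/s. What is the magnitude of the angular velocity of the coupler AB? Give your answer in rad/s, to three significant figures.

0.583

ω₂ = 2.325 rad/s (from 0.37 rev/s).
Differentiating the loop-closure r₂e^{iθ₂}+r₃e^{iθ₃}=r₁+r₄e^{iθ₄} gives r₂ω₂e^{iθ₂}+r₃ω₃e^{iθ₃}=r₄ω₄e^{iθ₄}.
Eliminating the other unknown: ω₃ = r₂ω₂ sin(θ₄−θ₂) / [r₃ sin(θ₃−θ₄)].
Numerator sine = +0.87377; denominator sine = +0.99834.
Result = 0.0368·2.325·(+0.87377) / (0.1285·(+0.99834)) = +0.5827 rad/s; magnitude 0.5827 rad/s.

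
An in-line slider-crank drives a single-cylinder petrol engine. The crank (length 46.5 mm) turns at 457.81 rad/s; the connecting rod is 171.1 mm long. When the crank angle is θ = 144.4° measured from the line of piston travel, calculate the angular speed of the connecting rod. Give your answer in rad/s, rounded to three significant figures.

ω = 457.8 rad/s
The rod makes angle φ with the slider axis where L sinφ = r sinθ; differentiating, L cosφ·φ̇ = r ω cosθ.
L cosφ = √(L² − r² sin²θ) = 0.16895 m.
|ω_rod| = r ω |cosθ| / √(L² − r² sin²θ) = 0.0465·457.8·0.81310/0.16895 = 102.46 rad/s.

102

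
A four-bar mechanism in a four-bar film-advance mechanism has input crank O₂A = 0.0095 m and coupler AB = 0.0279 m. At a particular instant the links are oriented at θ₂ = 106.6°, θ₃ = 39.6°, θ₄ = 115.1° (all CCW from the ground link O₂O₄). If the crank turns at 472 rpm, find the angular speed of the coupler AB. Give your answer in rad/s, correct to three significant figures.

ω₂ = 49.43 rad/s (from 472 rpm).
Differentiating the loop-closure r₂e^{iθ₂}+r₃e^{iθ₃}=r₁+r₄e^{iθ₄} gives r₂ω₂e^{iθ₂}+r₃ω₃e^{iθ₃}=r₄ω₄e^{iθ₄}.
Eliminating the other unknown: ω₃ = r₂ω₂ sin(θ₄−θ₂) / [r₃ sin(θ₃−θ₄)].
Numerator sine = +0.14781; denominator sine = -0.96815.
Result = 0.0095·49.43·(+0.14781) / (0.0279·(-0.96815)) = -2.5695 rad/s; magnitude 2.5695 rad/s.

2.57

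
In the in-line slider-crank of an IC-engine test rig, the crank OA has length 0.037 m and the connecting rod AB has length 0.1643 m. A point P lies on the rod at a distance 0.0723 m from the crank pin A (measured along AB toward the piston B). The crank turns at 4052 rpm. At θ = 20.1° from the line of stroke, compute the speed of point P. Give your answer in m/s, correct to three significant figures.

ω = 424.3 rad/s.  Crank-pin speed |V_A| = rω = 15.7 m/s, perpendicular to OA.
Rod angle: sinφ = −(r/L) sinθ ⇒ φ = -4.439°; ω_rod = −rω cosθ/√(L²−r²sin²θ) = -90.007 rad/s.
V_P = V_A + ω_rod × AP, with AP = 0.0723 m along the rod.
Components: V_Px = −rω sinθ − a·ω_rod·sinφ = -5.8991 m/s;  V_Py = rω cosθ + a·ω_rod·cosφ = +8.2558 m/s.
|V_P| = √(V_Px² + V_Py²) = 10.147 m/s.

10.1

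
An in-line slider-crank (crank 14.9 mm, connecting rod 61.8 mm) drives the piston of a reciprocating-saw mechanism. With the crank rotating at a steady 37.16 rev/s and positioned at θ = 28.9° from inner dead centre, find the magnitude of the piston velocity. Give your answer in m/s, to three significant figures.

2.04

ω = 2π·37.2 = 233.5 rad/s
For an in-line slider-crank, x = r cosθ + √(L² − r² sin²θ), so v = −rω sinθ·[1 + r cosθ/√(L² − r² sin²θ)].
With r = 0.0149 m, L = 0.0618 m, θ = 28.9°: √(L² − r² sin²θ) = 0.061379 m.
v = −0.0149·233.5·0.48328·[1 + 0.0149·0.87546/0.061379] = -2.0386 m/s.
|v| = 2.0386 m/s.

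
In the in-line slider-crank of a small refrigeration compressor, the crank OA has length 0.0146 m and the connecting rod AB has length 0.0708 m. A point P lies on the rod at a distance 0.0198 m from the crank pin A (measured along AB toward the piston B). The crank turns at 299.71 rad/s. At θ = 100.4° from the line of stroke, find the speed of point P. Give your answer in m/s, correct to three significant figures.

ω = 299.7 rad/s.  Crank-pin speed |V_A| = rω = 4.3758 m/s, perpendicular to OA.
Rod angle: sinφ = −(r/L) sinθ ⇒ φ = -11.702°; ω_rod = −rω cosθ/√(L²−r²sin²θ) = +11.394 rad/s.
V_P = V_A + ω_rod × AP, with AP = 0.0198 m along the rod.
Components: V_Px = −rω sinθ − a·ω_rod·sinφ = -4.2581 m/s;  V_Py = rω cosθ + a·ω_rod·cosφ = -0.569 m/s.
|V_P| = √(V_Px² + V_Py²) = 4.296 m/s.

4.30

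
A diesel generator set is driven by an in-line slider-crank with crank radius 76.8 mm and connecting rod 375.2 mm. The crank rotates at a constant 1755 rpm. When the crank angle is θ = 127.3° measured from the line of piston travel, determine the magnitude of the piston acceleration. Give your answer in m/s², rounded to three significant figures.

ω = 2π·1755/60 = 183.8 rad/s
x(θ) = r cosθ + √(L² − r² sin²θ); with ω constant, a = ω²·d²x/dθ².
d²x/dθ² = −r cosθ − r²(cos2θ)/√u − r⁴ sin²2θ/(4u^{3/2}),  u = L² − r² sin²θ = 0.137043 m².
Substituting r = 0.0768 m, L = 0.3752 m, θ = 127.3°: d²x/dθ² = +0.050612 m.
a = ω²·d²x/dθ² = (183.8)²·(+0.050612) = +1709.5 m/s²;  |a| = 1709.5 m/s².

1710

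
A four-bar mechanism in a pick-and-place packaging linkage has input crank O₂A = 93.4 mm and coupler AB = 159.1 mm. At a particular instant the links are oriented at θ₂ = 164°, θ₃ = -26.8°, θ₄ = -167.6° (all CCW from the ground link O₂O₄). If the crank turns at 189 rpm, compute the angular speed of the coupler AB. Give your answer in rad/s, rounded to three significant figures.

ω₂ = 19.79 rad/s (from 189 rpm).
Differentiating the loop-closure r₂e^{iθ₂}+r₃e^{iθ₃}=r₁+r₄e^{iθ₄} gives r₂ω₂e^{iθ₂}+r₃ω₃e^{iθ₃}=r₄ω₄e^{iθ₄}.
Eliminating the other unknown: ω₃ = r₂ω₂ sin(θ₄−θ₂) / [r₃ sin(θ₃−θ₄)].
Numerator sine = +0.47562; denominator sine = +0.63203.
Result = 0.0934·19.79·(+0.47562) / (0.1591·(+0.63203)) = +8.7437 rad/s; magnitude 8.7437 rad/s.

8.74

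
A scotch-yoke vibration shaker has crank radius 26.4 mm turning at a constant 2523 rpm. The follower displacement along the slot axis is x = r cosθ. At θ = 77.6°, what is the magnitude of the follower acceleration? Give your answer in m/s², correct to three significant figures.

ω = 264.2 rad/s (from 2523 rpm).
x = r cosθ ⇒ ẍ = −rω² cosθ (ω constant).
|a| = rω²|cosθ| = 0.0264·(264.2)²·|cos 77.6°| = 395.73 m/s².

396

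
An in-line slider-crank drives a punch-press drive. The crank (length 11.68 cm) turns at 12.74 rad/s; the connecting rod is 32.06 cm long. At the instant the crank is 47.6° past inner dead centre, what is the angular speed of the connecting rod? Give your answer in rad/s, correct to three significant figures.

ω = 12.74 rad/s
The rod makes angle φ with the slider axis where L sinφ = r sinθ; differentiating, L cosφ·φ̇ = r ω cosθ.
L cosφ = √(L² − r² sin²θ) = 0.30878 m.
|ω_rod| = r ω |cosθ| / √(L² − r² sin²θ) = 0.1168·12.74·0.67430/0.30878 = 3.2495 rad/s.

3.25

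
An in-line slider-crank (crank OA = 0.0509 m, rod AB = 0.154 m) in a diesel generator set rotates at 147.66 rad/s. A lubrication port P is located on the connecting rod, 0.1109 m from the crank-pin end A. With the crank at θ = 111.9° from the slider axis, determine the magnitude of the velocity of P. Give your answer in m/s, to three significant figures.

6.37

ω = 147.7 rad/s.  Crank-pin speed |V_A| = rω = 7.5159 m/s, perpendicular to OA.
Rod angle: sinφ = −(r/L) sinθ ⇒ φ = -17.859°; ω_rod = −rω cosθ/√(L²−r²sin²θ) = +19.125 rad/s.
V_P = V_A + ω_rod × AP, with AP = 0.1109 m along the rod.
Components: V_Px = −rω sinθ − a·ω_rod·sinφ = -6.3231 m/s;  V_Py = rω cosθ + a·ω_rod·cosφ = -0.78457 m/s.
|V_P| = √(V_Px² + V_Py²) = 6.3716 m/s.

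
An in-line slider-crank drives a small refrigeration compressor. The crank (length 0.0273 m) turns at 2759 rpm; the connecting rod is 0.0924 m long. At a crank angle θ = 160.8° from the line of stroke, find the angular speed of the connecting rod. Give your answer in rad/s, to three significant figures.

81.0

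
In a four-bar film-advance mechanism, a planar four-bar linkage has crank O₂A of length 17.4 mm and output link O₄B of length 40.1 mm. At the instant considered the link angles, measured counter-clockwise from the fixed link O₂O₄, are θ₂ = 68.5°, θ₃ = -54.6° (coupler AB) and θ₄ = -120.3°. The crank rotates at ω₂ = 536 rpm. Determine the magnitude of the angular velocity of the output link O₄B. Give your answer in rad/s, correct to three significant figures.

22.4

ω₂ = 56.13 rad/s (from 536 rpm).
Differentiating the loop-closure r₂e^{iθ₂}+r₃e^{iθ₃}=r₁+r₄e^{iθ₄} gives r₂ω₂e^{iθ₂}+r₃ω₃e^{iθ₃}=r₄ω₄e^{iθ₄}.
Eliminating the other unknown: ω₄ = r₂ω₂ sin(θ₂−θ₃) / [r₄ sin(θ₄−θ₃)].
Numerator sine = +0.83772; denominator sine = -0.91140.
Result = 0.0174·56.13·(+0.83772) / (0.0401·(-0.91140)) = -22.386 rad/s; magnitude 22.386 rad/s.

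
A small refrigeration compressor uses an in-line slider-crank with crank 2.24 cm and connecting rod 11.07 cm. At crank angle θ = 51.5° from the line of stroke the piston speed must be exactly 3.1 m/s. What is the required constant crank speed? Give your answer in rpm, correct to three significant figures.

For an in-line slider-crank, |v_piston| = rω|sinθ|·[1 + r cosθ/√(L² − r² sin²θ)].
With r = 0.0224 m, L = 0.1107 m, θ = 51.5°: the bracketed kinematic factor |dx/dθ| = 0.019767 m.
ω = v/|dx/dθ| = 3.1/0.019767 = 156.83 rad/s.
N = 60ω/(2π) = 1497.6 rpm.

1500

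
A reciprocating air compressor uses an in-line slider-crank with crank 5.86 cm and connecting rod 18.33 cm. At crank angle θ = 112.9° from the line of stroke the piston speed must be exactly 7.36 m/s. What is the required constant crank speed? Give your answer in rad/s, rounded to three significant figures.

For an in-line slider-crank, |v_piston| = rω|sinθ|·[1 + r cosθ/√(L² − r² sin²θ)].
With r = 0.0586 m, L = 0.1833 m, θ = 112.9°: the bracketed kinematic factor |dx/dθ| = 0.046954 m.
ω = v/|dx/dθ| = 7.36/0.046954 = 156.75 rad/s.

157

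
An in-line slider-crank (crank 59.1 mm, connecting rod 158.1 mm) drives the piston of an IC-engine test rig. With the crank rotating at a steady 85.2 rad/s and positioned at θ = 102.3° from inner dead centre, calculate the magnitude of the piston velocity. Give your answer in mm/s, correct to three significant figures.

4500

ω = 85.2 rad/s
For an in-line slider-crank, x = r cosθ + √(L² − r² sin²θ), so v = −rω sinθ·[1 + r cosθ/√(L² − r² sin²θ)].
With r = 0.0591 m, L = 0.1581 m, θ = 102.3°: √(L² − r² sin²θ) = 0.14718 m.
v = −0.0591·85.2·0.97705·[1 + 0.0591·-0.21303/0.14718] = -4.4989 m/s.
|v| = 4.4989 m/s = 4498.9 mm/s.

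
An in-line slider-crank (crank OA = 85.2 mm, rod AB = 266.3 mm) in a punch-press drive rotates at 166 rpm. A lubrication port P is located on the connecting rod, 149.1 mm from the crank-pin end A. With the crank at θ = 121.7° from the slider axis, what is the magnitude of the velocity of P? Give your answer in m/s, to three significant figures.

1.19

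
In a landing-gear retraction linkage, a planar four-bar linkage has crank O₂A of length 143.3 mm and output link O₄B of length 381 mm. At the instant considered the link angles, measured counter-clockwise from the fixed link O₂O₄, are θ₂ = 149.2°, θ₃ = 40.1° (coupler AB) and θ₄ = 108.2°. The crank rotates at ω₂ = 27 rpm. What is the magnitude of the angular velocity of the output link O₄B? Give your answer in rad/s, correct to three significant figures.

1.08

ω₂ = 2.827 rad/s (from 27 rpm).
Differentiating the loop-closure r₂e^{iθ₂}+r₃e^{iθ₃}=r₁+r₄e^{iθ₄} gives r₂ω₂e^{iθ₂}+r₃ω₃e^{iθ₃}=r₄ω₄e^{iθ₄}.
Eliminating the other unknown: ω₄ = r₂ω₂ sin(θ₂−θ₃) / [r₄ sin(θ₄−θ₃)].
Numerator sine = +0.94495; denominator sine = +0.92784.
Result = 0.1433·2.827·(+0.94495) / (0.381·(+0.92784)) = +1.0831 rad/s; magnitude 1.0831 rad/s.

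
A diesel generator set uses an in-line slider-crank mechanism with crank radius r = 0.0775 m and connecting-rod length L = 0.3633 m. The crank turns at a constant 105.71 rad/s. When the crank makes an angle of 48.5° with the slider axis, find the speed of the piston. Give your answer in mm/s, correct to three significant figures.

ω = 105.7 rad/s
For an in-line slider-crank, x = r cosθ + √(L² − r² sin²θ), so v = −rω sinθ·[1 + r cosθ/√(L² − r² sin²θ)].
With r = 0.0775 m, L = 0.3633 m, θ = 48.5°: √(L² − r² sin²θ) = 0.35863 m.
v = −0.0775·105.7·0.74896·[1 + 0.0775·0.66262/0.35863] = -7.0144 m/s.
|v| = 7.0144 m/s = 7014.4 mm/s.

7010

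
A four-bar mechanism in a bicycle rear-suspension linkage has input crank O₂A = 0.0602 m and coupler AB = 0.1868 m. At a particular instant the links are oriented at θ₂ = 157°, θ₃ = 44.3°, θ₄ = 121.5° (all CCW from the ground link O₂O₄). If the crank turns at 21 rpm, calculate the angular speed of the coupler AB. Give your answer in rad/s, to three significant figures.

ω₂ = 2.199 rad/s (from 21 rpm).
Differentiating the loop-closure r₂e^{iθ₂}+r₃e^{iθ₃}=r₁+r₄e^{iθ₄} gives r₂ω₂e^{iθ₂}+r₃ω₃e^{iθ₃}=r₄ω₄e^{iθ₄}.
Eliminating the other unknown: ω₃ = r₂ω₂ sin(θ₄−θ₂) / [r₃ sin(θ₃−θ₄)].
Numerator sine = -0.58070; denominator sine = -0.97515.
Result = 0.0602·2.199·(-0.58070) / (0.1868·(-0.97515)) = +0.42204 rad/s; magnitude 0.42204 rad/s.

0.422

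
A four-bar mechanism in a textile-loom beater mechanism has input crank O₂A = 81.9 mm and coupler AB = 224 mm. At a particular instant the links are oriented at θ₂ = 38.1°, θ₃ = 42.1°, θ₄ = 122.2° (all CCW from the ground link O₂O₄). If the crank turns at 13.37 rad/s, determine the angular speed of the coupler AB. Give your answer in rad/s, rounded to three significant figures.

ω₂ = 13.37 rad/s
Differentiating the loop-closure r₂e^{iθ₂}+r₃e^{iθ₃}=r₁+r₄e^{iθ₄} gives r₂ω₂e^{iθ₂}+r₃ω₃e^{iθ₃}=r₄ω₄e^{iθ₄}.
Eliminating the other unknown: ω₃ = r₂ω₂ sin(θ₄−θ₂) / [r₃ sin(θ₃−θ₄)].
Numerator sine = +0.99470; denominator sine = -0.98511.
Result = 0.0819·13.37·(+0.99470) / (0.224·(-0.98511)) = -4.936 rad/s; magnitude 4.936 rad/s.

4.94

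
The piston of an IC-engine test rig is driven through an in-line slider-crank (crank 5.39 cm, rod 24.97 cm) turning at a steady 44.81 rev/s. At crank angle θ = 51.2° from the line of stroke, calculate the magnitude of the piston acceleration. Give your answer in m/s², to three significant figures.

2490

ω = 2π·44.8 = 281.5 rad/s
x(θ) = r cosθ + √(L² − r² sin²θ); with ω constant, a = ω²·d²x/dθ².
d²x/dθ² = −r cosθ − r²(cos2θ)/√u − r⁴ sin²2θ/(4u^{3/2}),  u = L² − r² sin²θ = 0.0605856 m².
Substituting r = 0.0539 m, L = 0.2497 m, θ = 51.2°: d²x/dθ² = -0.031374 m.
a = ω²·d²x/dθ² = (281.5)²·(-0.031374) = -2487.1 m/s²;  |a| = 2487.1 m/s².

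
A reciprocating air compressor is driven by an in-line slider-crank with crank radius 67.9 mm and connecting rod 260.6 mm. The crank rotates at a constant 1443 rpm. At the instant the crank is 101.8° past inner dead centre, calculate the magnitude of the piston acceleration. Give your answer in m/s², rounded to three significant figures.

699

ω = 2π·1443/60 = 151.1 rad/s
x(θ) = r cosθ + √(L² − r² sin²θ); with ω constant, a = ω²·d²x/dθ².
d²x/dθ² = −r cosθ − r²(cos2θ)/√u − r⁴ sin²2θ/(4u^{3/2}),  u = L² − r² sin²θ = 0.0634948 m².
Substituting r = 0.0679 m, L = 0.2606 m, θ = 101.8°: d²x/dθ² = +0.030598 m.
a = ω²·d²x/dθ² = (151.1)²·(+0.030598) = +698.7 m/s²;  |a| = 698.7 m/s².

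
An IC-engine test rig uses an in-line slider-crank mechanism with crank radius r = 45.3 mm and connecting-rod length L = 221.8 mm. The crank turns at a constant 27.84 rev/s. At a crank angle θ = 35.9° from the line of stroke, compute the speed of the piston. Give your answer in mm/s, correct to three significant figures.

ω = 2π·27.8 = 174.9 rad/s
For an in-line slider-crank, x = r cosθ + √(L² − r² sin²θ), so v = −rω sinθ·[1 + r cosθ/√(L² − r² sin²θ)].
With r = 0.0453 m, L = 0.2218 m, θ = 35.9°: √(L² − r² sin²θ) = 0.2202 m.
v = −0.0453·174.9·0.58637·[1 + 0.0453·0.81004/0.2202] = -5.4207 m/s.
|v| = 5.4207 m/s = 5420.7 mm/s.

5420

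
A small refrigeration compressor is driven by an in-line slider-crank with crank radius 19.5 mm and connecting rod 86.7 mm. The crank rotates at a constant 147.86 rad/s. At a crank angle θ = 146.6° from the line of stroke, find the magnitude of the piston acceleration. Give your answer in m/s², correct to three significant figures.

317

ω = 147.9 rad/s
x(θ) = r cosθ + √(L² − r² sin²θ); with ω constant, a = ω²·d²x/dθ².
d²x/dθ² = −r cosθ − r²(cos2θ)/√u − r⁴ sin²2θ/(4u^{3/2}),  u = L² − r² sin²θ = 0.00740166 m².
Substituting r = 0.0195 m, L = 0.0867 m, θ = 146.6°: d²x/dθ² = +0.01449 m.
a = ω²·d²x/dθ² = (147.9)²·(+0.01449) = +316.8 m/s²;  |a| = 316.8 m/s².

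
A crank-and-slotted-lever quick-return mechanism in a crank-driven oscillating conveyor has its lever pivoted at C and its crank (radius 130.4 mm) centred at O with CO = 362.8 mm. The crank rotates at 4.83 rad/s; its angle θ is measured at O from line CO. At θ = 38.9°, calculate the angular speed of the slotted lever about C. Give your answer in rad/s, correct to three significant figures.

1.17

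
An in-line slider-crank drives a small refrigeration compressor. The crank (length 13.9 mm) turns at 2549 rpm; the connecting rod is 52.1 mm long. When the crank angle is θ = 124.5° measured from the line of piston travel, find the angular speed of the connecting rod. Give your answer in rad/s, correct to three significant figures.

ω = 266.9 rad/s (converted from 2549 rpm).
The rod makes angle φ with the slider axis where L sinφ = r sinθ; differentiating, L cosφ·φ̇ = r ω cosθ.
L cosφ = √(L² − r² sin²θ) = 0.050825 m.
|ω_rod| = r ω |cosθ| / √(L² − r² sin²θ) = 0.0139·266.9·0.56641/0.050825 = 41.349 rad/s.

41.3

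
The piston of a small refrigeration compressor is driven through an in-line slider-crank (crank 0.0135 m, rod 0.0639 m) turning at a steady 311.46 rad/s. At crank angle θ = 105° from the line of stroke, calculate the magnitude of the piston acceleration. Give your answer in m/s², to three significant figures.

583

ω = 311.5 rad/s
x(θ) = r cosθ + √(L² − r² sin²θ); with ω constant, a = ω²·d²x/dθ².
d²x/dθ² = −r cosθ − r²(cos2θ)/√u − r⁴ sin²2θ/(4u^{3/2}),  u = L² − r² sin²θ = 0.00391317 m².
Substituting r = 0.0135 m, L = 0.0639 m, θ = 105°: d²x/dθ² = +0.0060087 m.
a = ω²·d²x/dθ² = (311.5)²·(+0.0060087) = +582.89 m/s²;  |a| = 582.89 m/s².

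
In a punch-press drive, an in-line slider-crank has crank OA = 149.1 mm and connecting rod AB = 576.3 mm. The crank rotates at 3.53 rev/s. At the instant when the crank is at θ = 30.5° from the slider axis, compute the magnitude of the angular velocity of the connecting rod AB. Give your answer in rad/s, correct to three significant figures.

4.99

ω = 22.18 rad/s (converted from 3.53 rev/s).
The rod makes angle φ with the slider axis where L sinφ = r sinθ; differentiating, L cosφ·φ̇ = r ω cosθ.
L cosφ = √(L² − r² sin²θ) = 0.57131 m.
|ω_rod| = r ω |cosθ| / √(L² − r² sin²θ) = 0.1491·22.18·0.86163/0.57131 = 4.9875 rad/s.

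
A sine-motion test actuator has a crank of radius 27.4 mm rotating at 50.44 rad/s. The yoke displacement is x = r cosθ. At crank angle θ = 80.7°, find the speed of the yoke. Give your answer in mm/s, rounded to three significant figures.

ω = 50.44 rad/s
x = r cosθ ⇒ ẋ = −rω sinθ.
|v| = rω|sinθ| = 0.0274·50.44·|sin 80.7°| = 1.3639 m/s = 1363.9 mm/s.

1360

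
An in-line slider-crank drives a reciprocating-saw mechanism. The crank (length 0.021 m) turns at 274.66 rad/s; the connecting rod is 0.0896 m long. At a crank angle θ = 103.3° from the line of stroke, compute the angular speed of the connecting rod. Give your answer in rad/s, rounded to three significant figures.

15.2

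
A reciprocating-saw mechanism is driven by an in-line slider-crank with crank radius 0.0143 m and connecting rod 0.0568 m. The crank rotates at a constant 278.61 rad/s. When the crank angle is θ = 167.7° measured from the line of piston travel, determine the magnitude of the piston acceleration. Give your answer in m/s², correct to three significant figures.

829

ω = 278.6 rad/s
x(θ) = r cosθ + √(L² − r² sin²θ); with ω constant, a = ω²·d²x/dθ².
d²x/dθ² = −r cosθ − r²(cos2θ)/√u − r⁴ sin²2θ/(4u^{3/2}),  u = L² − r² sin²θ = 0.00321696 m².
Substituting r = 0.0143 m, L = 0.0568 m, θ = 167.7°: d²x/dθ² = +0.010684 m.
a = ω²·d²x/dθ² = (278.6)²·(+0.010684) = +829.31 m/s²;  |a| = 829.31 m/s².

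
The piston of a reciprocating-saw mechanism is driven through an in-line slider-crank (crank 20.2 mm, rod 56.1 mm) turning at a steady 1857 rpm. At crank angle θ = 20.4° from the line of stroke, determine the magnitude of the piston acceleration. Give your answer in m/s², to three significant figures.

ω = 2π·1857/60 = 194.5 rad/s
x(θ) = r cosθ + √(L² − r² sin²θ); with ω constant, a = ω²·d²x/dθ².
d²x/dθ² = −r cosθ − r²(cos2θ)/√u − r⁴ sin²2θ/(4u^{3/2}),  u = L² − r² sin²θ = 0.00309763 m².
Substituting r = 0.0202 m, L = 0.0561 m, θ = 20.4°: d²x/dθ² = -0.024586 m.
a = ω²·d²x/dθ² = (194.5)²·(-0.024586) = -929.76 m/s²;  |a| = 929.76 m/s².

930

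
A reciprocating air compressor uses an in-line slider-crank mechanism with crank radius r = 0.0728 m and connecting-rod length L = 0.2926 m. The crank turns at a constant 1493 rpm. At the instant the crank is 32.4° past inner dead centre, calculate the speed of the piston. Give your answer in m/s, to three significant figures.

7.39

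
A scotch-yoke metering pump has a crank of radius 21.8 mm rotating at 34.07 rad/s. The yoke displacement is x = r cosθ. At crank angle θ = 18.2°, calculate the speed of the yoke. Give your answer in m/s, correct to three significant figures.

0.232

ω = 34.07 rad/s
x = r cosθ ⇒ ẋ = −rω sinθ.
|v| = rω|sinθ| = 0.0218·34.07·|sin 18.2°| = 0.23198 m/s.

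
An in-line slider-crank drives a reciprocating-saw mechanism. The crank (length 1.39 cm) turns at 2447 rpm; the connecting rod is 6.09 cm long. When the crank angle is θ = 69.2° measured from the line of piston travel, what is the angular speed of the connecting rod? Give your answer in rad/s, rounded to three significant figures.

21.3

ω = 256.2 rad/s (converted from 2447 rpm).
The rod makes angle φ with the slider axis where L sinφ = r sinθ; differentiating, L cosφ·φ̇ = r ω cosθ.
L cosφ = √(L² − r² sin²θ) = 0.059498 m.
|ω_rod| = r ω |cosθ| / √(L² − r² sin²θ) = 0.0139·256.2·0.35511/0.059498 = 21.259 rad/s.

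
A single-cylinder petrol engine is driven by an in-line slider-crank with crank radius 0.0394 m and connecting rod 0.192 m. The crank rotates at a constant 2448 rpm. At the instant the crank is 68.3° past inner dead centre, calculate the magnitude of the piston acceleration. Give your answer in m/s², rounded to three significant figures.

567

ω = 2π·2448/60 = 256.4 rad/s
x(θ) = r cosθ + √(L² − r² sin²θ); with ω constant, a = ω²·d²x/dθ².
d²x/dθ² = −r cosθ − r²(cos2θ)/√u − r⁴ sin²2θ/(4u^{3/2}),  u = L² − r² sin²θ = 0.0355239 m².
Substituting r = 0.0394 m, L = 0.192 m, θ = 68.3°: d²x/dθ² = -0.0086262 m.
a = ω²·d²x/dθ² = (256.4)²·(-0.0086262) = -566.89 m/s²;  |a| = 566.89 m/s².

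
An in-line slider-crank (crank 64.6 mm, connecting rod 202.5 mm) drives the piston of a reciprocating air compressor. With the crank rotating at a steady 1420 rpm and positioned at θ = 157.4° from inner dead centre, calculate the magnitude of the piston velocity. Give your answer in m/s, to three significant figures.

2.60

ω = 2π·1420/60 = 148.7 rad/s
For an in-line slider-crank, x = r cosθ + √(L² − r² sin²θ), so v = −rω sinθ·[1 + r cosθ/√(L² − r² sin²θ)].
With r = 0.0646 m, L = 0.2025 m, θ = 157.4°: √(L² − r² sin²θ) = 0.20097 m.
v = −0.0646·148.7·0.38430·[1 + 0.0646·-0.92321/0.20097] = -2.5961 m/s.
|v| = 2.5961 m/s.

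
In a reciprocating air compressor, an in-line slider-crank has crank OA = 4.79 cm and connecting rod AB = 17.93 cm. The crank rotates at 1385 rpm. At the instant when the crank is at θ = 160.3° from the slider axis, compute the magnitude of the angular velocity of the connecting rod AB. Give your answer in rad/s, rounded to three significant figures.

36.6

ω = 145 rad/s (converted from 1385 rpm).
The rod makes angle φ with the slider axis where L sinφ = r sinθ; differentiating, L cosφ·φ̇ = r ω cosθ.
L cosφ = √(L² − r² sin²θ) = 0.17857 m.
|ω_rod| = r ω |cosθ| / √(L² − r² sin²θ) = 0.0479·145·0.94147/0.17857 = 36.628 rad/s.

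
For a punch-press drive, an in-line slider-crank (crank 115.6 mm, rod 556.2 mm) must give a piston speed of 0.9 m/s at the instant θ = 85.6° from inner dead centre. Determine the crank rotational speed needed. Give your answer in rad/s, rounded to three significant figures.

7.68

For an in-line slider-crank, |v_piston| = rω|sinθ|·[1 + r cosθ/√(L² − r² sin²θ)].
With r = 0.1156 m, L = 0.5562 m, θ = 85.6°: the bracketed kinematic factor |dx/dθ| = 0.11714 m.
ω = v/|dx/dθ| = 0.9/0.11714 = 7.6833 rad/s.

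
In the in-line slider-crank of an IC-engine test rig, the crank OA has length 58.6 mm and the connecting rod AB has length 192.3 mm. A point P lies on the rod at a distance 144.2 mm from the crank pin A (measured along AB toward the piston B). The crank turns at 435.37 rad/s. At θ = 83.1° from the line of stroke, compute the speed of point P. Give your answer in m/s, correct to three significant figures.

26.1

ω = 435.4 rad/s.  Crank-pin speed |V_A| = rω = 25.513 m/s, perpendicular to OA.
Rod angle: sinφ = −(r/L) sinθ ⇒ φ = -17.609°; ω_rod = −rω cosθ/√(L²−r²sin²θ) = -16.722 rad/s.
V_P = V_A + ω_rod × AP, with AP = 0.1442 m along the rod.
Components: V_Px = −rω sinθ − a·ω_rod·sinφ = -26.057 m/s;  V_Py = rω cosθ + a·ω_rod·cosφ = +0.76665 m/s.
|V_P| = √(V_Px² + V_Py²) = 26.069 m/s.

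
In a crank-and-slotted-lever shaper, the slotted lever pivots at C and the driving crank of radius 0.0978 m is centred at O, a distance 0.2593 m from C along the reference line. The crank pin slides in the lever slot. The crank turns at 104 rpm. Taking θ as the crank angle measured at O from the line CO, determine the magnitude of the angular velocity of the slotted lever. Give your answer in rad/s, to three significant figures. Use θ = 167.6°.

ω = 10.89 rad/s (from 104 rpm).
Crank pin A relative to C: A = (d + r cosθ, r sinθ); lever angle φ = atan2(r sinθ, d + r cosθ).
Differentiating tanφ: φ̇ = rω(d cosθ + r)/(d² + r² + 2dr cosθ).
d² + r² + 2dr cosθ = |CA|² = 0.0272654 m²;  d cosθ + r = -0.15545 m.
|ω_lever| = |0.0978·10.89·-0.15545| / 0.0272654 = 6.0727 rad/s.

6.07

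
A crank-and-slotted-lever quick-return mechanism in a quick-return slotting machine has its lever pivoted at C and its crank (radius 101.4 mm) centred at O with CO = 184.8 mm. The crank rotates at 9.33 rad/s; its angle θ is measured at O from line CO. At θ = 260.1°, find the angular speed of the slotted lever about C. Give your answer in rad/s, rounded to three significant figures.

1.73

ω = 9.33 rad/s
Crank pin A relative to C: A = (d + r cosθ, r sinθ); lever angle φ = atan2(r sinθ, d + r cosθ).
Differentiating tanφ: φ̇ = rω(d cosθ + r)/(d² + r² + 2dr cosθ).
d² + r² + 2dr cosθ = |CA|² = 0.0379895 m²;  d cosθ + r = +0.069628 m.
|ω_lever| = |0.1014·9.33·+0.069628| / 0.0379895 = 1.7339 rad/s.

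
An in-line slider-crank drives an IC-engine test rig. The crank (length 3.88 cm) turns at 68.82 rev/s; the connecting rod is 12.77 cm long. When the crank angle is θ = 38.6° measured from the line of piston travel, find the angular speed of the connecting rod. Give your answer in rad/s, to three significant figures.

105

ω = 432.4 rad/s (converted from 68.82 rev/s).
The rod makes angle φ with the slider axis where L sinφ = r sinθ; differentiating, L cosφ·φ̇ = r ω cosθ.
L cosφ = √(L² − r² sin²θ) = 0.12538 m.
|ω_rod| = r ω |cosθ| / √(L² − r² sin²θ) = 0.0388·432.4·0.78152/0.12538 = 104.57 rad/s.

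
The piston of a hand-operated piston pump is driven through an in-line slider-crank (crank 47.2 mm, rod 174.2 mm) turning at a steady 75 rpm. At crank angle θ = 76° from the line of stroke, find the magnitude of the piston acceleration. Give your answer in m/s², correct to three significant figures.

0.0140

ω = 2π·75/60 = 7.854 rad/s
x(θ) = r cosθ + √(L² − r² sin²θ); with ω constant, a = ω²·d²x/dθ².
d²x/dθ² = −r cosθ − r²(cos2θ)/√u − r⁴ sin²2θ/(4u^{3/2}),  u = L² − r² sin²θ = 0.0282482 m².
Substituting r = 0.0472 m, L = 0.1742 m, θ = 76°: d²x/dθ² = +0.0002274 m.
a = ω²·d²x/dθ² = (7.854)²·(+0.0002274) = +0.014027 m/s²;  |a| = 0.014027 m/s².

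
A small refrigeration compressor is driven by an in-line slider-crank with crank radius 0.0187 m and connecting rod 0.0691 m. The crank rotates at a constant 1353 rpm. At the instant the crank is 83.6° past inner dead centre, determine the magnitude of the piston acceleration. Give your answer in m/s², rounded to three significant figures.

ω = 2π·1353/60 = 141.7 rad/s
x(θ) = r cosθ + √(L² − r² sin²θ); with ω constant, a = ω²·d²x/dθ².
d²x/dθ² = −r cosθ − r²(cos2θ)/√u − r⁴ sin²2θ/(4u^{3/2}),  u = L² − r² sin²θ = 0.00442947 m².
Substituting r = 0.0187 m, L = 0.0691 m, θ = 83.6°: d²x/dθ² = +0.0030341 m.
a = ω²·d²x/dθ² = (141.7)²·(+0.0030341) = +60.909 m/s²;  |a| = 60.909 m/s².

60.9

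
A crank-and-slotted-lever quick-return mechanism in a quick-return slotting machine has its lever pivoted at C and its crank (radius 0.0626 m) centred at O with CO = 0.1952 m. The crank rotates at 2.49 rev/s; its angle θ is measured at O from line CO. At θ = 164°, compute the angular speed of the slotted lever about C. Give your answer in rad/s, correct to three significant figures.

ω = 15.65 rad/s (from 2.49 rev/s).
Crank pin A relative to C: A = (d + r cosθ, r sinθ); lever angle φ = atan2(r sinθ, d + r cosθ).
Differentiating tanφ: φ̇ = rω(d cosθ + r)/(d² + r² + 2dr cosθ).
d² + r² + 2dr cosθ = |CA|² = 0.0185295 m²;  d cosθ + r = -0.12504 m.
|ω_lever| = |0.0626·15.65·-0.12504| / 0.0185295 = 6.609 rad/s.

6.61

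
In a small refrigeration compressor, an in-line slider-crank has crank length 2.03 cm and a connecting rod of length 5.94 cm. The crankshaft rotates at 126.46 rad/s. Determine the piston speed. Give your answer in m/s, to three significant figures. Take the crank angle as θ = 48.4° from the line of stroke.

ω = 126.5 rad/s
For an in-line slider-crank, x = r cosθ + √(L² − r² sin²θ), so v = −rω sinθ·[1 + r cosθ/√(L² − r² sin²θ)].
With r = 0.0203 m, L = 0.0594 m, θ = 48.4°: √(L² − r² sin²θ) = 0.057428 m.
v = −0.0203·126.5·0.74780·[1 + 0.0203·0.66393/0.057428] = -2.3702 m/s.
|v| = 2.3702 m/s.

2.37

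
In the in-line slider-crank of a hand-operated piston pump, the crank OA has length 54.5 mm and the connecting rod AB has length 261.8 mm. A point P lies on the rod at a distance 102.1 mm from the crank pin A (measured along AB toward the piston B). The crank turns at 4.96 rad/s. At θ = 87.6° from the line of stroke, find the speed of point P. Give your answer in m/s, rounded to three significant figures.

ω = 4.96 rad/s.  Crank-pin speed |V_A| = rω = 0.27032 m/s, perpendicular to OA.
Rod angle: sinφ = −(r/L) sinθ ⇒ φ = -12.005°; ω_rod = −rω cosθ/√(L²−r²sin²θ) = -0.044205 rad/s.
V_P = V_A + ω_rod × AP, with AP = 0.1021 m along the rod.
Components: V_Px = −rω sinθ − a·ω_rod·sinφ = -0.27102 m/s;  V_Py = rω cosθ + a·ω_rod·cosφ = +0.0069052 m/s.
|V_P| = √(V_Px² + V_Py²) = 0.27111 m/s.

0.271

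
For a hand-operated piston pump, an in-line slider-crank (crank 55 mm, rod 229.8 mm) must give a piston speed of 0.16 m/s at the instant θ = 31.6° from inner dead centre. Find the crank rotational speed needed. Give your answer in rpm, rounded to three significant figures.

44.0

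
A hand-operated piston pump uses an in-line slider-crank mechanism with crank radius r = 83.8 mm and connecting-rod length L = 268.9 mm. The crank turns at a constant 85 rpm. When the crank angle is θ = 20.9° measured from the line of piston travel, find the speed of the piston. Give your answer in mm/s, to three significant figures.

344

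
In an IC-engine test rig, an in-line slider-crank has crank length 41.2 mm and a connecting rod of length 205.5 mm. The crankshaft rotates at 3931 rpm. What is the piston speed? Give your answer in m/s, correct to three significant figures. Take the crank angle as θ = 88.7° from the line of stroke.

17.0

ω = 2π·3931/60 = 411.7 rad/s
For an in-line slider-crank, x = r cosθ + √(L² − r² sin²θ), so v = −rω sinθ·[1 + r cosθ/√(L² − r² sin²θ)].
With r = 0.0412 m, L = 0.2055 m, θ = 88.7°: √(L² − r² sin²θ) = 0.20133 m.
v = −0.0412·411.7·0.99974·[1 + 0.0412·0.02269/0.20133] = -17.034 m/s.
|v| = 17.034 m/s.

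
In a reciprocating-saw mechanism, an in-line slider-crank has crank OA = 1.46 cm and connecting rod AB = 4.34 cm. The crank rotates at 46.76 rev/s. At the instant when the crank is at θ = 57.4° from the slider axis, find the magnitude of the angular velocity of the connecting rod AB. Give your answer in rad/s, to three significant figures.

55.5

ω = 293.8 rad/s (converted from 46.76 rev/s).
The rod makes angle φ with the slider axis where L sinφ = r sinθ; differentiating, L cosφ·φ̇ = r ω cosθ.
L cosφ = √(L² − r² sin²θ) = 0.041621 m.
|ω_rod| = r ω |cosθ| / √(L² − r² sin²θ) = 0.0146·293.8·0.53877/0.041621 = 55.527 rad/s.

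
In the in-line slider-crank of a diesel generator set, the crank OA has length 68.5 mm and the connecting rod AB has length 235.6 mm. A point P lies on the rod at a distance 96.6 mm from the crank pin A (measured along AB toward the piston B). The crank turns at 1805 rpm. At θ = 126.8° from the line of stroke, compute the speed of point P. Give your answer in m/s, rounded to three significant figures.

ω = 189 rad/s.  Crank-pin speed |V_A| = rω = 12.948 m/s, perpendicular to OA.
Rod angle: sinφ = −(r/L) sinθ ⇒ φ = -13.463°; ω_rod = −rω cosθ/√(L²−r²sin²θ) = +33.851 rad/s.
V_P = V_A + ω_rod × AP, with AP = 0.0966 m along the rod.
Components: V_Px = −rω sinθ − a·ω_rod·sinφ = -9.6064 m/s;  V_Py = rω cosθ + a·ω_rod·cosφ = -4.5759 m/s.
|V_P| = √(V_Px² + V_Py²) = 10.641 m/s.

10.6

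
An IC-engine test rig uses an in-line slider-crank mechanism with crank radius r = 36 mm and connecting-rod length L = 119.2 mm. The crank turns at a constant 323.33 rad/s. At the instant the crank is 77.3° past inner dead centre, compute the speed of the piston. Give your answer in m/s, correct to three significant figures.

12.1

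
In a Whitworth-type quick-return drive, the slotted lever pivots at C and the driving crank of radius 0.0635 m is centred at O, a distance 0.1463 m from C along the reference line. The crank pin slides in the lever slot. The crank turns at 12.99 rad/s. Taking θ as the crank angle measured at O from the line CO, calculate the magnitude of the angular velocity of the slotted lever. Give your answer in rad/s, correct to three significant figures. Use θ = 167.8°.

9.01

ω = 12.99 rad/s
Crank pin A relative to C: A = (d + r cosθ, r sinθ); lever angle φ = atan2(r sinθ, d + r cosθ).
Differentiating tanφ: φ̇ = rω(d cosθ + r)/(d² + r² + 2dr cosθ).
d² + r² + 2dr cosθ = |CA|² = 0.00727545 m²;  d cosθ + r = -0.079496 m.
|ω_lever| = |0.0635·12.99·-0.079496| / 0.00727545 = 9.013 rad/s.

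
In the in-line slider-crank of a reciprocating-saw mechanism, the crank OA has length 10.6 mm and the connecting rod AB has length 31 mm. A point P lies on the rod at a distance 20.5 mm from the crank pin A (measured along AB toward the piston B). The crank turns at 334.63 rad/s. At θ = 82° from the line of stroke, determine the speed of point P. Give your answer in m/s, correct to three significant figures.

3.63

ω = 334.6 rad/s.  Crank-pin speed |V_A| = rω = 3.5471 m/s, perpendicular to OA.
Rod angle: sinφ = −(r/L) sinθ ⇒ φ = -19.792°; ω_rod = −rω cosθ/√(L²−r²sin²θ) = -16.924 rad/s.
V_P = V_A + ω_rod × AP, with AP = 0.0205 m along the rod.
Components: V_Px = −rω sinθ − a·ω_rod·sinφ = -3.63 m/s;  V_Py = rω cosθ + a·ω_rod·cosφ = +0.16721 m/s.
|V_P| = √(V_Px² + V_Py²) = 3.6339 m/s.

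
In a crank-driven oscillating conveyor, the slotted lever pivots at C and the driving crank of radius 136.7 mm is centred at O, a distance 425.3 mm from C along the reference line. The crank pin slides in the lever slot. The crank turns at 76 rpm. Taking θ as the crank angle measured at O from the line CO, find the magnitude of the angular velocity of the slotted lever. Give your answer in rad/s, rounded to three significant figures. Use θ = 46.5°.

1.67

ω = 7.959 rad/s (from 76 rpm).
Crank pin A relative to C: A = (d + r cosθ, r sinθ); lever angle φ = atan2(r sinθ, d + r cosθ).
Differentiating tanφ: φ̇ = rω(d cosθ + r)/(d² + r² + 2dr cosθ).
d² + r² + 2dr cosθ = |CA|² = 0.279607 m²;  d cosθ + r = +0.42946 m.
|ω_lever| = |0.1367·7.959·+0.42946| / 0.279607 = 1.671 rad/s.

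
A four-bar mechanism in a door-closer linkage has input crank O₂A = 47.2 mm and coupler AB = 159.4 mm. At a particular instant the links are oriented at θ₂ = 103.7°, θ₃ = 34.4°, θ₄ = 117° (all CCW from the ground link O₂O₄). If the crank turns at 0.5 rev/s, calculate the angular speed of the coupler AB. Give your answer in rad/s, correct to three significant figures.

ω₂ = 3.142 rad/s (from 0.5 rev/s).
Differentiating the loop-closure r₂e^{iθ₂}+r₃e^{iθ₃}=r₁+r₄e^{iθ₄} gives r₂ω₂e^{iθ₂}+r₃ω₃e^{iθ₃}=r₄ω₄e^{iθ₄}.
Eliminating the other unknown: ω₃ = r₂ω₂ sin(θ₄−θ₂) / [r₃ sin(θ₃−θ₄)].
Numerator sine = +0.23005; denominator sine = -0.99167.
Result = 0.0472·3.142·(+0.23005) / (0.1594·(-0.99167)) = -0.2158 rad/s; magnitude 0.2158 rad/s.

0.216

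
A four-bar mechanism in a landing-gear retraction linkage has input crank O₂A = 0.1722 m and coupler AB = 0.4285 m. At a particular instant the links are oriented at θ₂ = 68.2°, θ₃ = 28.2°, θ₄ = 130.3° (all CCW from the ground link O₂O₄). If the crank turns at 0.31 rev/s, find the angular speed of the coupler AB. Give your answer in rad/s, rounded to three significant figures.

0.707

ω₂ = 1.948 rad/s (from 0.31 rev/s).
Differentiating the loop-closure r₂e^{iθ₂}+r₃e^{iθ₃}=r₁+r₄e^{iθ₄} gives r₂ω₂e^{iθ₂}+r₃ω₃e^{iθ₃}=r₄ω₄e^{iθ₄}.
Eliminating the other unknown: ω₃ = r₂ω₂ sin(θ₄−θ₂) / [r₃ sin(θ₃−θ₄)].
Numerator sine = +0.88377; denominator sine = -0.97778.
Result = 0.1722·1.948·(+0.88377) / (0.4285·(-0.97778)) = -0.70749 rad/s; magnitude 0.70749 rad/s.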